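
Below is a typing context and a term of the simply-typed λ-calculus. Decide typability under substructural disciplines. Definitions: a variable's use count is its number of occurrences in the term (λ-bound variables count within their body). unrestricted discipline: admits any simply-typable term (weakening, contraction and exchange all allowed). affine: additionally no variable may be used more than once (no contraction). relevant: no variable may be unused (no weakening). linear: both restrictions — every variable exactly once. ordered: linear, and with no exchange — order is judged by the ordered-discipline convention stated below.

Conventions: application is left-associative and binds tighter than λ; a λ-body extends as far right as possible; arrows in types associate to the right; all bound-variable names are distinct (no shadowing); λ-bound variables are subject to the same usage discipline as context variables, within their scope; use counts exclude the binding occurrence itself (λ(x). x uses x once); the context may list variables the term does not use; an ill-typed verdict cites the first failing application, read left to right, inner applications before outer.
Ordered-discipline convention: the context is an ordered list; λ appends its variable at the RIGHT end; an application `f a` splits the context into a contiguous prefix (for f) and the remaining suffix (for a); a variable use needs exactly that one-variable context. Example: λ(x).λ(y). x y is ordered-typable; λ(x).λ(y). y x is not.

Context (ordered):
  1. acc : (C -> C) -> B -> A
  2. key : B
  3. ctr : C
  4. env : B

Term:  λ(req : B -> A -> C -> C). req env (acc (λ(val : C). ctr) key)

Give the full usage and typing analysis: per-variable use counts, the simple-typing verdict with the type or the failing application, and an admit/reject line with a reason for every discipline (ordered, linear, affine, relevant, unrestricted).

usage: acc ×1; key ×1; ctr ×1; env ×1; req [bound] ×1; val [bound] ×0
uses in reading order: req, env, acc, ctr, key
typing: well-typed — term : (B -> A -> C -> C) -> C -> C
ordered ✗ (val left unused)
linear ✗ (val left unused)
affine ✓ (acc, key, ctr, env, req, val: no repeats, contraction unneeded)
relevant ✗ (val left unused)
unrestricted ✓ (simply typable at (B -> A -> C -> C) -> C -> C; W, C, E all held)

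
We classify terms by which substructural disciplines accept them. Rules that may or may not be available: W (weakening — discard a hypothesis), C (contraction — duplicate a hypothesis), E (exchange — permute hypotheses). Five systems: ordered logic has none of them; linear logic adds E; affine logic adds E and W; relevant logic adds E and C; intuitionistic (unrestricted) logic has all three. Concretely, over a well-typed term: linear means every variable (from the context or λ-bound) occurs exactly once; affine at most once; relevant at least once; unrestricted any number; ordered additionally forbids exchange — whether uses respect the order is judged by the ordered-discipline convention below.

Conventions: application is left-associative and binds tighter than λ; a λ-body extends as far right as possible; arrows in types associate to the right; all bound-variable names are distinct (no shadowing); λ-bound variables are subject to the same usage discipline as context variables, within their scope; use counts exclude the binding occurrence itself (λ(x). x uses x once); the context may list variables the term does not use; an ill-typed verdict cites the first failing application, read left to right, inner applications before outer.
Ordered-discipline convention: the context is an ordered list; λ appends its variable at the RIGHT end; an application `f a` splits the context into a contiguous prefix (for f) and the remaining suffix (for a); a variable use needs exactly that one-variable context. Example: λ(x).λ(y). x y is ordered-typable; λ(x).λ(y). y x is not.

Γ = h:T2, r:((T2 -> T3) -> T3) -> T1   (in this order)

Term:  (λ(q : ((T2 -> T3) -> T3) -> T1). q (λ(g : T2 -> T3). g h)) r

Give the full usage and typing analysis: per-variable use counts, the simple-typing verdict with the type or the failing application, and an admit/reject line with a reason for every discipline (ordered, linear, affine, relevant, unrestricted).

variable uses: h ×1; r ×1; q (λ-bound) ×1; g (λ-bound) ×1
uses in reading order: q, g, h, r
typing: well-typed — term : T1
ordered ✗ (needs exchange: uses follow q, g, h, r)
linear ✓ (exactly-once usage across h, r, q, g)
affine ✓ (none of h, r, q, g used more than once)
relevant ✓ (none of h, r, q, g goes unused)
unrestricted ✓ (well-typed at T1; no restrictions here)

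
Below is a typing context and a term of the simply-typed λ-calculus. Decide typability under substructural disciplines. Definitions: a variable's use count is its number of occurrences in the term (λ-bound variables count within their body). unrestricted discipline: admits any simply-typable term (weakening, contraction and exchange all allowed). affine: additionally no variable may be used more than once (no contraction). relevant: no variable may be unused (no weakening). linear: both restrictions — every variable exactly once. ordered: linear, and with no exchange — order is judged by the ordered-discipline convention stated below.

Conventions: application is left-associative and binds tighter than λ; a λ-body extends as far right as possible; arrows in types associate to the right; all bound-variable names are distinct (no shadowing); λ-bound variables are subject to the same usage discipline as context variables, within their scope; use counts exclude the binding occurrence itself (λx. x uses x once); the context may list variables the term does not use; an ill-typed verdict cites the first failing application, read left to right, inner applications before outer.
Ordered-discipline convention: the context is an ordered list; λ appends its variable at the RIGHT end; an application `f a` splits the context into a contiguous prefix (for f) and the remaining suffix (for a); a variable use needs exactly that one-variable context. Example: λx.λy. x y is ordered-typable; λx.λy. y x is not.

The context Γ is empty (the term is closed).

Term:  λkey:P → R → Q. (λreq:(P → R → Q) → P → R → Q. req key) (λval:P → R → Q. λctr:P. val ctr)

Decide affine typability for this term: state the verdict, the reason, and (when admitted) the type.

yes — key, req, val, ctr: no repeats, contraction unneeded; term : (P → R → Q) → P → R → Q
use counts: key (bound): 1, req (bound): 1, val (bound): 1, ctr (bound): 1
left-to-right use order: req, key, val, ctr
typing: ✓ — (P → R → Q) → P → R → Q
across the five disciplines: ordered ✗ · linear ✓ · affine ✓ · relevant ✓ · unrestricted ✓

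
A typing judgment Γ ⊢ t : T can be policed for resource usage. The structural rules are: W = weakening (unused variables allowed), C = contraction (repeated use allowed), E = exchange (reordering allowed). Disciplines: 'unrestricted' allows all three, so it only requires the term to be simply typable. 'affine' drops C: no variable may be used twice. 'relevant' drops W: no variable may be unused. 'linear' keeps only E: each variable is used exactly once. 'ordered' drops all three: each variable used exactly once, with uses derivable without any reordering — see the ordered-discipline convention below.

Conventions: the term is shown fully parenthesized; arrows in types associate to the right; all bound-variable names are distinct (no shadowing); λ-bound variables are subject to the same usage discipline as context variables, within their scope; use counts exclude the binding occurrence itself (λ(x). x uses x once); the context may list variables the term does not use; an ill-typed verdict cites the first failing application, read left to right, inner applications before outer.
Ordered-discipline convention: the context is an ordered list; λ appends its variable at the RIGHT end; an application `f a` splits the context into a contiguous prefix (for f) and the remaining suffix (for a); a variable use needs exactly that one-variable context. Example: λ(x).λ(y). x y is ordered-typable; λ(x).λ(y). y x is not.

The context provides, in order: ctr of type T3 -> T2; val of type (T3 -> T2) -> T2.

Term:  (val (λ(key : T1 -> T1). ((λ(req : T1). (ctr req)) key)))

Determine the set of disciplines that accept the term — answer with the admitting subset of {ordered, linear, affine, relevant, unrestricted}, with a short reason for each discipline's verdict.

admitted in: none
counts: ctr=1, val=1, key (λ-bound)=1, req (λ-bound)=1
uses in reading order: val, ctr, req, key
typing: ill-typed: argument of type T1 where T3 is required
ordered: ✗ — the type mismatch rejects it
linear: ✗ — not simply typable
affine: ✗ — fails simple typing
relevant: ✗ — a type mismatch blocks all five
unrestricted: ✗ — the type mismatch rejects it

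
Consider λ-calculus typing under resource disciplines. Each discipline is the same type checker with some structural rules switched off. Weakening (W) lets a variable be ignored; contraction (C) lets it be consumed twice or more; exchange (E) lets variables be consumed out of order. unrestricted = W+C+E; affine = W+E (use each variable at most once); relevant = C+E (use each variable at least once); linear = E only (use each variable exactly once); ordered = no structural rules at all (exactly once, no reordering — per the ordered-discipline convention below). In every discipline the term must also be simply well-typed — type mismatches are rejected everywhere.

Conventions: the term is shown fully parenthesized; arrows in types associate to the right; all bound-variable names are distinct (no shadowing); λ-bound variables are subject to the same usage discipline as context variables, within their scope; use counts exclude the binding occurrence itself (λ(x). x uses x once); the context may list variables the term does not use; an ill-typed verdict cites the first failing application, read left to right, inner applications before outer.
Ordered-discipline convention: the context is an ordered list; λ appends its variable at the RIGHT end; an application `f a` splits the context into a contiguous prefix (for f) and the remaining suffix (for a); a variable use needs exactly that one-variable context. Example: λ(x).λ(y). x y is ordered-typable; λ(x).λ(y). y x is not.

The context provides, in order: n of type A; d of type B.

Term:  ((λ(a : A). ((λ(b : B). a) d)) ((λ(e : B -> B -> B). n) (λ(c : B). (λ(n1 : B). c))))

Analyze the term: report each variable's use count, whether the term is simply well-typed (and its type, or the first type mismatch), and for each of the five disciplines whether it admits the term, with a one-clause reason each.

use counts: n ×1; d ×1; a (λ-bound) ×1; b (λ-bound) ×0; e (λ-bound) ×0; c (λ-bound) ×1; n1 (λ-bound) ×0
use order (left to right): a, d, n, c
typing: ✓ — A
ordered: ✗ — needs weakening: b, e, n1 unused
linear: ✗ — needs weakening: b, e, n1 unused
affine: ✓ — at most one use each (n, d, a, b, e, c, n1)
relevant: ✗ — needs weakening: b, e, n1 unused
unrestricted: ✓ — well-typed at A; no restrictions here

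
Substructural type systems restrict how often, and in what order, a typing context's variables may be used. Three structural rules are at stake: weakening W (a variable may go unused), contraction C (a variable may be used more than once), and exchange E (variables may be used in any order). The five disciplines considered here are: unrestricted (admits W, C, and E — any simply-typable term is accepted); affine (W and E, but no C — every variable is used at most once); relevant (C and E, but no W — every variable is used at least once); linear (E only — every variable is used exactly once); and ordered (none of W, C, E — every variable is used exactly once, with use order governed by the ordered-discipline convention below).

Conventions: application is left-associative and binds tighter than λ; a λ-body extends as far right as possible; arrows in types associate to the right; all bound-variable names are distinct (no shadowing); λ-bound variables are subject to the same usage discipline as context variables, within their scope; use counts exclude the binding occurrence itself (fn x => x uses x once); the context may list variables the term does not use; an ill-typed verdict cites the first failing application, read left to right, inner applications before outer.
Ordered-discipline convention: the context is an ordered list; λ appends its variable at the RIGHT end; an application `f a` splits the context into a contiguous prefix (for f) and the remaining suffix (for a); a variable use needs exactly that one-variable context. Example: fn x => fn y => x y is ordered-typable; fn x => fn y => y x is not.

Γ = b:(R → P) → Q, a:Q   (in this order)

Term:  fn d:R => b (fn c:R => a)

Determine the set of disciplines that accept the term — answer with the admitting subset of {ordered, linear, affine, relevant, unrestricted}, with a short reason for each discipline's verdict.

admitting disciplines: none
variable uses: b=1, a=1, d (bound)=0, c (bound)=0
use order (left to right): b, a
typing: ill-typed: an argument R → Q mismatches the expected R → P
ordered: ✗ — a type mismatch blocks all five
linear: ✗ — the type mismatch rejects it
affine: ✗ — not simply typable
relevant: ✗ — fails simple typing
unrestricted: ✗ — a type mismatch blocks all five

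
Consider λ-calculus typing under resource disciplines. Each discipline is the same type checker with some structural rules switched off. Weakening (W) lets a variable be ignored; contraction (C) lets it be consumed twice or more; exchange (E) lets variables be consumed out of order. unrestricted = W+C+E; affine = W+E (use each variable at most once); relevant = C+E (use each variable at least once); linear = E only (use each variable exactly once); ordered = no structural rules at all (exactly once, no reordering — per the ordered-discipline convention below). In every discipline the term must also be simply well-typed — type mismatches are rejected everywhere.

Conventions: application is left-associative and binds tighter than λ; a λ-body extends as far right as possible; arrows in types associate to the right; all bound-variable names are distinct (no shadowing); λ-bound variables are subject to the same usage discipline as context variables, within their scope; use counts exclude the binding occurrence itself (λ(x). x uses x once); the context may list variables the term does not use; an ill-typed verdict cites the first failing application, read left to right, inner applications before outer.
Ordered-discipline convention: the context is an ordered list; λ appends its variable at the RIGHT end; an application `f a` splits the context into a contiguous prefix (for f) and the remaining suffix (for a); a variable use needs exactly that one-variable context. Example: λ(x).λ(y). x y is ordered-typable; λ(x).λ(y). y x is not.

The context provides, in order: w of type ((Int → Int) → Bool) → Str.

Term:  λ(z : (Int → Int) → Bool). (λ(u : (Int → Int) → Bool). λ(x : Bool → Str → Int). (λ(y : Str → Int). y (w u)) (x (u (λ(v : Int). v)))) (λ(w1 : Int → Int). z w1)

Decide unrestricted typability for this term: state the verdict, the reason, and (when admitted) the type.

yes — typability at ((Int → Int) → Bool) → (Bool → Str → Int) → Int is all that's needed; term : ((Int → Int) → Bool) → (Bool → Str → Int) → Int
usage: w ×1; z (bound) ×1; u (bound) ×2; x (bound) ×1; y (bound) ×1; v (bound) ×1; w1 (bound) ×1
order of uses: y, w, u, x, u, v, z, w1
typing: ✓ — ((Int → Int) → Bool) → (Bool → Str → Int) → Int
per-discipline verdicts: ordered ✗, linear ✗, affine ✗, relevant ✓, unrestricted ✓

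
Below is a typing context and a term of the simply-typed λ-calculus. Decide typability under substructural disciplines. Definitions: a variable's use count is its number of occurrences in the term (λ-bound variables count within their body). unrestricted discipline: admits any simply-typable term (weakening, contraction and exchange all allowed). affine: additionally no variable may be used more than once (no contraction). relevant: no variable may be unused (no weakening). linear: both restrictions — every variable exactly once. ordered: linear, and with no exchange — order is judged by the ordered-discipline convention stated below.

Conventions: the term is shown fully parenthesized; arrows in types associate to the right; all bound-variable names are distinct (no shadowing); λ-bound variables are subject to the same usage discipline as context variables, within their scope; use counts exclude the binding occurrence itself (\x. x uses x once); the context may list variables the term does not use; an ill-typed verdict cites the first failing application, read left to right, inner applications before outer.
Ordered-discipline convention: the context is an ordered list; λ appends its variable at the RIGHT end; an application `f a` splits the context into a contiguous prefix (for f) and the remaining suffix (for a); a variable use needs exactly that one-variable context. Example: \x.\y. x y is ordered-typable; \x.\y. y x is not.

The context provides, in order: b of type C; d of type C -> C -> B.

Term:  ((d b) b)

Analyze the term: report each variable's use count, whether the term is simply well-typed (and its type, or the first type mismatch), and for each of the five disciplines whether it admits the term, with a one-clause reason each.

variable uses: b: 2; d: 1
order of uses: d, b, b
typing: the term checks, with type B
ordered ✗ (repeated use of b ×2)
linear ✗ (repeated use of b ×2)
affine ✗ (repeated use of b ×2)
relevant ✓ (b, d: all used, weakening unneeded)
unrestricted ✓ (type-checks (B) and nothing is barred)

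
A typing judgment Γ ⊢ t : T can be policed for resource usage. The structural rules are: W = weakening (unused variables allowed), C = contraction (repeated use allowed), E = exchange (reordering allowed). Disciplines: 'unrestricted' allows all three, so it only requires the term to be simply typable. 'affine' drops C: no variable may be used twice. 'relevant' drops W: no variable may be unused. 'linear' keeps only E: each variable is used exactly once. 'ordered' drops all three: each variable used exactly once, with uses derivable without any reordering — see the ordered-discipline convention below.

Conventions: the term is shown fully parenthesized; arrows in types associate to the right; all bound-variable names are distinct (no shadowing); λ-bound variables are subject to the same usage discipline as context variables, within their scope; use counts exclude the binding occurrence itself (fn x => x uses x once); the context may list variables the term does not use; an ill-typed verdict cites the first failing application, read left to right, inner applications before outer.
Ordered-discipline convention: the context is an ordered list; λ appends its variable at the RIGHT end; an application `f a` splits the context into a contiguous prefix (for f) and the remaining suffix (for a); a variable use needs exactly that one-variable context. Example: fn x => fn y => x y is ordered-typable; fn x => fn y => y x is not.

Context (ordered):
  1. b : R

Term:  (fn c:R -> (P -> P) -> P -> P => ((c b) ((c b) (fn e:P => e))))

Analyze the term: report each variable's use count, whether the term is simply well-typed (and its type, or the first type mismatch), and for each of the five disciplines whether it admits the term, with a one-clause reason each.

use counts: b: 2; c (λ-bound): 2; e (λ-bound): 1
use order (left to right): c, b, c, b, e
typing: well-typed at (R -> (P -> P) -> P -> P) -> P -> P
ordered ✗ (repeated use of b ×2, c ×2)
linear ✗ (repeated use of b ×2, c ×2)
affine ✗ (repeated use of b ×2, c ×2)
relevant ✓ (none of b, c, e goes unused)
unrestricted ✓ (typability at (R -> (P -> P) -> P -> P) -> P -> P is all that's needed)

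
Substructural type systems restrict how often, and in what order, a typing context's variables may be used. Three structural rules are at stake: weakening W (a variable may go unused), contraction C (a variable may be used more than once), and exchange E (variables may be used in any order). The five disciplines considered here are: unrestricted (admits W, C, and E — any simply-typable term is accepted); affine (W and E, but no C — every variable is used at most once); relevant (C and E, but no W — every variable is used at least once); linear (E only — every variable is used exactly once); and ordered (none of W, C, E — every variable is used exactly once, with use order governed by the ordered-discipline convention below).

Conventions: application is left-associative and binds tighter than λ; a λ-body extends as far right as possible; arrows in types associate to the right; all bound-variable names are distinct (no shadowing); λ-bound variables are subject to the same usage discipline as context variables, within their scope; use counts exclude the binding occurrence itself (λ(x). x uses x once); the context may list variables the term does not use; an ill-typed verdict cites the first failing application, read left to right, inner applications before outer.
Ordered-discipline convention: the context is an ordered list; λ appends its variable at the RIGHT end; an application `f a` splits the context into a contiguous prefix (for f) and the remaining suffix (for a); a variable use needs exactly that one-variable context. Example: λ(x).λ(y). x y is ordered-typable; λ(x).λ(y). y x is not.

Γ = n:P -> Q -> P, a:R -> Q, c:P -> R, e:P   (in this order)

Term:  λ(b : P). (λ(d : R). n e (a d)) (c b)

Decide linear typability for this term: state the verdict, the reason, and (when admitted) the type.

yes — each of n, a, c, e, b, d used exactly once; term : P -> P
use counts: n ×1, a ×1, c ×1, e ×1, b [bound] ×1, d [bound] ×1
order of uses: n, e, a, d, c, b
typing: well-typed — term : P -> P
all disciplines: ordered ✗, linear ✓, affine ✓, relevant ✓, unrestricted ✓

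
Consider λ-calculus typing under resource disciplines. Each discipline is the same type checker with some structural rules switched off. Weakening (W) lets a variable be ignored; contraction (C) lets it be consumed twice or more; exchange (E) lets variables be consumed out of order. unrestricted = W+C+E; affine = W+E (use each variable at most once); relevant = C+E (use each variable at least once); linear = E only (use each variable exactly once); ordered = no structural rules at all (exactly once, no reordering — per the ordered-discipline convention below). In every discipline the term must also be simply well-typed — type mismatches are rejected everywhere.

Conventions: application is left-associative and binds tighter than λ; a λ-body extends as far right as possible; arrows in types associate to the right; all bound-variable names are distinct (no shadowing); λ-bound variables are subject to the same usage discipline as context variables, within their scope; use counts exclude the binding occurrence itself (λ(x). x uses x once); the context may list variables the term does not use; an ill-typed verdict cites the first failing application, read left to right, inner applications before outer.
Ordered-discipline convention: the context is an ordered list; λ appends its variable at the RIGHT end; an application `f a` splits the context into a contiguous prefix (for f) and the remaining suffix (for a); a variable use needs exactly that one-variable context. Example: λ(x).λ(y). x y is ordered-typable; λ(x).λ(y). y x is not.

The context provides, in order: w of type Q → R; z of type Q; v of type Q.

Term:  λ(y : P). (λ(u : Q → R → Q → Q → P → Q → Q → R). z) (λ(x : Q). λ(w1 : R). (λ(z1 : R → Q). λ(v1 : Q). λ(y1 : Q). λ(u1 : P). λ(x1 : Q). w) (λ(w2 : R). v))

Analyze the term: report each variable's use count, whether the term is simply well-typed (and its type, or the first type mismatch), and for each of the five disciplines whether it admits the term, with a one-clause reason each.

variable uses: w: 1; z: 1; v: 1; y [bound]: 0; u [bound]: 0; x [bound]: 0; w1 [bound]: 0; z1 [bound]: 0; v1 [bound]: 0; y1 [bound]: 0; u1 [bound]: 0; x1 [bound]: 0; w2 [bound]: 0
order of uses: z, w, v
typing: the term checks, with type P → Q
ordered: ✗, unused: y, u, x, w1, z1, v1, y1, u1, x1, w2 — weakening required
linear: ✗, unused: y, u, x, w1, z1, v1, y1, u1, x1, w2 — weakening required
affine: ✓, none of w, z, v, y, u, x, w1, z1, v1, y1, u1, x1, w2 used more than once
relevant: ✗, unused: y, u, x, w1, z1, v1, y1, u1, x1, w2 — weakening required
unrestricted: ✓, typability at P → Q is all that's needed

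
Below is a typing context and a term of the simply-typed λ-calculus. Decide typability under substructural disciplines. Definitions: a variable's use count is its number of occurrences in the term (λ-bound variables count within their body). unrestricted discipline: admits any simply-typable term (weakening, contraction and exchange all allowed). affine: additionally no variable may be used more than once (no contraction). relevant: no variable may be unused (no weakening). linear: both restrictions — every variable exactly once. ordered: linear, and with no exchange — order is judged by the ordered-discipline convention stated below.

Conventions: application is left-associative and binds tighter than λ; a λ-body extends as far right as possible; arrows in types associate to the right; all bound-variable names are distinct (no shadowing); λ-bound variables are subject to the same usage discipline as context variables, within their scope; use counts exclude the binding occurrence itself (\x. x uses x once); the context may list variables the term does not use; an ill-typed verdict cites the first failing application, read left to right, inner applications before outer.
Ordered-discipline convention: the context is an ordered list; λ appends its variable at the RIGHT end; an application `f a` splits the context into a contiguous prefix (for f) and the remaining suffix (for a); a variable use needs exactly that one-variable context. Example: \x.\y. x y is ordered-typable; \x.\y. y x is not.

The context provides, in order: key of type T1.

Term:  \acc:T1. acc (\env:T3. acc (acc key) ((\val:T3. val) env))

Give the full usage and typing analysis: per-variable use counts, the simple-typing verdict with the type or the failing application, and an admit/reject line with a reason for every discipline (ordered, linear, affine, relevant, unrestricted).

usage: key: 1×; acc (λ-bound): 3×; env (λ-bound): 1×; val (λ-bound): 1×
order of uses: acc, acc, acc, key, val, env
typing: ill-typed: applying a non-function (T1)
ordered ✗ (fails simple typing)
linear ✗ (a type mismatch blocks all five)
affine ✗ (the type mismatch rejects it)
relevant ✗ (not simply typable)
unrestricted ✗ (fails simple typing)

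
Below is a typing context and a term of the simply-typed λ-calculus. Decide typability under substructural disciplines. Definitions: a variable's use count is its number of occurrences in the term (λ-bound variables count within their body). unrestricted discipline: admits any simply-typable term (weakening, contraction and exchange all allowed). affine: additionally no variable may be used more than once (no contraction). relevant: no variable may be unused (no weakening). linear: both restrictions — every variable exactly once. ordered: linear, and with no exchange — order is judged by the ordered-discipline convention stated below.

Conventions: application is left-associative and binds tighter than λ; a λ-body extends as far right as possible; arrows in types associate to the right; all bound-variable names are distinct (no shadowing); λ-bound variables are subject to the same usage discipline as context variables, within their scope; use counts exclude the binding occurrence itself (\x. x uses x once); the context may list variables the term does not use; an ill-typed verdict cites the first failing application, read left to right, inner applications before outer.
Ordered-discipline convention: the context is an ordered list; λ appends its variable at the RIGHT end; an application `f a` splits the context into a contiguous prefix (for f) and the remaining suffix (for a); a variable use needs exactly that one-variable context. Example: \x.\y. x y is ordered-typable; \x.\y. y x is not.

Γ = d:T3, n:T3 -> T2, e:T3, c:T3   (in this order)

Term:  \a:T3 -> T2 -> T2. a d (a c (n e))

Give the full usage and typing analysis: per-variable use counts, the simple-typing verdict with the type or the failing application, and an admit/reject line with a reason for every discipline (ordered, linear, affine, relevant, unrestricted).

use counts: d: 1; n: 1; e: 1; c: 1; a (λ-bound): 2
use order (left to right): a, d, a, c, n, e
typing: well-typed at (T3 -> T2 -> T2) -> T2
ordered: ✗, a ×2 used more than once (contraction)
linear: ✗, a ×2 used more than once (contraction)
affine: ✗, a ×2 used more than once (contraction)
relevant: ✓, none of d, n, e, c, a goes unused
unrestricted: ✓, type-checks ((T3 -> T2 -> T2) -> T2) and nothing is barred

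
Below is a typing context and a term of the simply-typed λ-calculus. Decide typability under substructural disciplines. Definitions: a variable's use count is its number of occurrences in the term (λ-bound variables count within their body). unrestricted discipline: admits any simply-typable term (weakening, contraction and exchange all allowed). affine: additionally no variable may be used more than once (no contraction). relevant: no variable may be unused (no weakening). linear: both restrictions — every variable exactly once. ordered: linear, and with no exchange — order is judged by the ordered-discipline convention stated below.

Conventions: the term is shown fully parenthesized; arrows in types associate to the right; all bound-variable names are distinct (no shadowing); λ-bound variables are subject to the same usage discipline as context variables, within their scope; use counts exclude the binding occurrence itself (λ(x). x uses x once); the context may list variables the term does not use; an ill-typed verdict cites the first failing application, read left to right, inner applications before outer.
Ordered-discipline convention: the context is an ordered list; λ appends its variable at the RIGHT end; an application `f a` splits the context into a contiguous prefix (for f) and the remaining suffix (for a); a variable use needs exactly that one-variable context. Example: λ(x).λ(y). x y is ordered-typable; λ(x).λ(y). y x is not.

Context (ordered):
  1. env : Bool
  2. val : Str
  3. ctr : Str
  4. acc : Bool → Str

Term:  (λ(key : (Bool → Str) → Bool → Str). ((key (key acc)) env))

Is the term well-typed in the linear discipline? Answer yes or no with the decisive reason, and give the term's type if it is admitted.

no — repeated use of key ×2; val, ctr never used (weakening)
use counts: env=1, val=0, ctr=0, acc=1, key (bound)=2
use order (left to right): key, key, acc, env
typing: well-typed at ((Bool → Str) → Bool → Str) → Str
across the five disciplines: ordered ✗; linear ✗; affine ✗; relevant ✗; unrestricted ✓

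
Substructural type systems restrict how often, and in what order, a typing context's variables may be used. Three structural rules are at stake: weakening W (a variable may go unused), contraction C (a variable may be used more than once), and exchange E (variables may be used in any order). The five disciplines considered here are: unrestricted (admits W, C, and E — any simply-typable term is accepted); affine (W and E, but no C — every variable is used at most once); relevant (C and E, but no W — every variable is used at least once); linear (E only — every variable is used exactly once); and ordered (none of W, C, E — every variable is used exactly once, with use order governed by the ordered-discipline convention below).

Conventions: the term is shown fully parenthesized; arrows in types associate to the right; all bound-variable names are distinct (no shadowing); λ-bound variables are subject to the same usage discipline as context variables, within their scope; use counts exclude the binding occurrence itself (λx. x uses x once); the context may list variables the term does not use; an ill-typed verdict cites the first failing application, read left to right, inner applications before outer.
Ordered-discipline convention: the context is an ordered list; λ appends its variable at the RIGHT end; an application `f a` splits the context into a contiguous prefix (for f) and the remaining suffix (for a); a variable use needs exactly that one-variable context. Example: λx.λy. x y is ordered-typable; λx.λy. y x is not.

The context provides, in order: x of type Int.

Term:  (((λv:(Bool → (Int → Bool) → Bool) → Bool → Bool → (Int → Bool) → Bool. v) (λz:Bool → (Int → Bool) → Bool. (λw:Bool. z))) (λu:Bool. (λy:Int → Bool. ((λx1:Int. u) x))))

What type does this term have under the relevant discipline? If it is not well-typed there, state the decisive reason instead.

not well-typed under relevant — w, y, x1 never used (weakening)
usage: x=1, v [bound]=1, z [bound]=1, w [bound]=0, u [bound]=1, y [bound]=0, x1 [bound]=0
left-to-right use order: v, z, u, x
typing: ✓ — Bool → Bool → (Int → Bool) → Bool
across the five disciplines: ordered ✗; linear ✗; affine ✓; relevant ✗; unrestricted ✓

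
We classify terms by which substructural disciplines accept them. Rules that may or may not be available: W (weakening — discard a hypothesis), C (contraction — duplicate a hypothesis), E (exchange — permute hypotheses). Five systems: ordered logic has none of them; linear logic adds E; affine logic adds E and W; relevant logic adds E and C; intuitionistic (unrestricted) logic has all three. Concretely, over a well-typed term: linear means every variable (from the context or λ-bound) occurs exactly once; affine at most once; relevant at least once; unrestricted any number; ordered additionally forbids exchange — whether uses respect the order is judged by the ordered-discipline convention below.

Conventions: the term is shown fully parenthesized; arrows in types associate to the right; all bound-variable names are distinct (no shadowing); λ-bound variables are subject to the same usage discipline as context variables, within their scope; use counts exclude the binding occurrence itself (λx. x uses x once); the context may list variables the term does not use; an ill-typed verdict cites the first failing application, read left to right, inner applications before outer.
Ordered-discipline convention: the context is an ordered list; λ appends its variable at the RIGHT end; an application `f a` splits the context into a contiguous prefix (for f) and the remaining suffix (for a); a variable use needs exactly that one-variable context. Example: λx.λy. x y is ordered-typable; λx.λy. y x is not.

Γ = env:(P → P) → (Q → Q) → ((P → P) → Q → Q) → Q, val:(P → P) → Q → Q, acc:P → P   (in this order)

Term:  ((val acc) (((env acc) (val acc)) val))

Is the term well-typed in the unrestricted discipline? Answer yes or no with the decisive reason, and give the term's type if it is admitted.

yes — simply typable at Q; W, C, E all held; term : Q
usage: env: 1×, val: 3×, acc: 3×
order of uses: val, acc, env, acc, val, acc, val
typing: ✓ — Q
summary: ordered ✗, linear ✗, affine ✗, relevant ✓, unrestricted ✓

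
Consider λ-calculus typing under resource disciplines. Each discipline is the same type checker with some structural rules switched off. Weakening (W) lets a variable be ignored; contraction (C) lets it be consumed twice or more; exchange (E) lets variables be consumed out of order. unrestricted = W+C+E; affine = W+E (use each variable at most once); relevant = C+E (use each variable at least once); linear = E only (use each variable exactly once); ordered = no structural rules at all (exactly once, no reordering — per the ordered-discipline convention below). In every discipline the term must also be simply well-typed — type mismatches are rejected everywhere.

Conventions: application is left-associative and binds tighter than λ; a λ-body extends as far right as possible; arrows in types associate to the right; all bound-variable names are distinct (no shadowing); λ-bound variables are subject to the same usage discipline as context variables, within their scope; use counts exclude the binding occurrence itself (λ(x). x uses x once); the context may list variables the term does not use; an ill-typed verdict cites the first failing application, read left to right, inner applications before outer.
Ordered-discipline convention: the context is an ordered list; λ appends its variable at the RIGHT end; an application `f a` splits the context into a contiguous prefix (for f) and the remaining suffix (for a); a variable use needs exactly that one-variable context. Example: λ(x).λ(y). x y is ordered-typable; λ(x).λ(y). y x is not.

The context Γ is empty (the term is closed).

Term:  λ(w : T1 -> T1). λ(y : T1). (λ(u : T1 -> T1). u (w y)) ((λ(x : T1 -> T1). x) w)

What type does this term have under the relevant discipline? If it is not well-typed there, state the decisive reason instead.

term : (T1 -> T1) -> T1 -> T1
variable uses: w (bound)=2, y (bound)=1, u (bound)=1, x (bound)=1
left-to-right use order: u, w, y, x, w
typing: ✓ — (T1 -> T1) -> T1 -> T1
across the five disciplines: ordered ✗ | linear ✗ | affine ✗ | relevant ✓ | unrestricted ✓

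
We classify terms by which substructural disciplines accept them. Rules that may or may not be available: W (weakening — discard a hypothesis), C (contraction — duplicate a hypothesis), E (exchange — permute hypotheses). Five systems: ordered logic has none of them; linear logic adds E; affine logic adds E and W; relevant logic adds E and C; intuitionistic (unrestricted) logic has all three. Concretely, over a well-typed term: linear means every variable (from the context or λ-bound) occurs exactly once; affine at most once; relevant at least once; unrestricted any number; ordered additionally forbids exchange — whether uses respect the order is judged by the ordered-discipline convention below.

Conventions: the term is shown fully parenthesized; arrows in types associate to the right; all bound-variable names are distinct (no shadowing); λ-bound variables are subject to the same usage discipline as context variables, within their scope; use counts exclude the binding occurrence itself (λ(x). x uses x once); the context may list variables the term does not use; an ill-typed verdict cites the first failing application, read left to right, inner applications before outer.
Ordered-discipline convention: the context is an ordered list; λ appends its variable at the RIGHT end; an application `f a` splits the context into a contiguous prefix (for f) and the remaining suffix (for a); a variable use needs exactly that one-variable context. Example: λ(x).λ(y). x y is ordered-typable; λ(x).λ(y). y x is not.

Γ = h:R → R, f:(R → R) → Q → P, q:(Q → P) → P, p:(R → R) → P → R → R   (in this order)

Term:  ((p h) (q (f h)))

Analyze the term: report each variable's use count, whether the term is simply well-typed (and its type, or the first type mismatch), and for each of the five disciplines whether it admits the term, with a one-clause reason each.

usage: h: 2, f: 1, q: 1, p: 1
uses in reading order: p, h, q, f, h
typing: the term checks, with type R → R
ordered ✗ (needs contraction — h ×2)
linear ✗ (needs contraction — h ×2)
affine ✗ (needs contraction — h ×2)
relevant ✓ (h, f, q, p: all used, weakening unneeded)
unrestricted ✓ (type-checks (R → R) and nothing is barred)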